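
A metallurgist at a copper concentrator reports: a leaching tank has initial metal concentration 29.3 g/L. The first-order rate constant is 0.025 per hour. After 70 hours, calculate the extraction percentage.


Compute the exponent:
-k * t = -0.025 * 70 = -1.75
Remaining concentration:
C = 29.3 * exp(-1.75)
= 29.3 * 0.1737739435
= 5.091576543 g/L
Extracted = 29.3 - 5.091576543 = 24.20842346 g/L
Extraction % = 24.20842346 / 29.3 * 100
= 82.6226%

82.6226%


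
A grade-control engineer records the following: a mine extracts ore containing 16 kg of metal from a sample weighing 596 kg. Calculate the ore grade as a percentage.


2.6846%

Ore grade = (metal mass / ore mass) * 100
= (16 / 596) * 100
= 0.02684563758 * 100
= 2.6846%


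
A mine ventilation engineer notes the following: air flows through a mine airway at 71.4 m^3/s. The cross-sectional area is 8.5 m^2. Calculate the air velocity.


8.4 m/s

Velocity = flow rate / cross-sectional area
= 71.4 / 8.5
= 8.4 m/s


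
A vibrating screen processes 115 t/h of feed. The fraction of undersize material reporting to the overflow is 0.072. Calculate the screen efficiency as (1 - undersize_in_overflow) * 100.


92.8%

Screen efficiency = (1 - fraction of undersize in overflow) * 100
= (1 - 0.072) * 100
= 0.928 * 100
= 92.8%


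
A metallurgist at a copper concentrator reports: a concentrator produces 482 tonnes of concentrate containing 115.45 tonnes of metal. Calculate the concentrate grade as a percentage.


23.9523%

Grade = (metal in concentrate / concentrate mass) * 100
= (115.45 / 482) * 100
= 0.2395228216 * 100
= 23.9523%


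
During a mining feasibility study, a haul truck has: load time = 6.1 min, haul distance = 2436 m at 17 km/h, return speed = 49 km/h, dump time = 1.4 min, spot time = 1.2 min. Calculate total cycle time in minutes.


20.2805 min

Convert haul speed to m/min: 17 * 1000/60 = 283.3333333 m/min
Haul time = 2436 / 283.3333333 = 8.597647059 min
Convert return speed to m/min: 49 * 1000/60 = 816.6666667 m/min
Return time = 2436 / 816.6666667 = 2.982857143 min
Total cycle time:
= 6.1 + 8.597647059 + 1.4 + 2.982857143 + 1.2
= 20.2805 min


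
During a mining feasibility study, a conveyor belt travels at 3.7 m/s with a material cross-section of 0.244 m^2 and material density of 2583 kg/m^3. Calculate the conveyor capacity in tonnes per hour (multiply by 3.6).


8394.9566 t/h

Volumetric flow = speed * area
= 3.7 * 0.244 = 0.9028 m^3/s
Mass flow = volumetric * density
= 0.9028 * 2583 = 2331.9324 kg/s
Convert to t/h: multiply by 3.6
Capacity = 2331.9324 * 3.6
= 8394.9566 t/h


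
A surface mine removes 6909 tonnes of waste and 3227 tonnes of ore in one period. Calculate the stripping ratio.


2.141

Stripping ratio = waste tonnage / ore tonnage
= 6909 / 3227
= 2.141


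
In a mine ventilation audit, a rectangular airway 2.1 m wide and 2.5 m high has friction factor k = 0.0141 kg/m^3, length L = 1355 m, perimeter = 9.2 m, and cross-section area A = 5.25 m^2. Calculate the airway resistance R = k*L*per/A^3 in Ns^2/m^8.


1.2147 Ns^2/m^8

Compute the numerator:
k * L * per = 0.0141 * 1355 * 9.2
= 175.7706
Compute the denominator:
A^3 = 5.25^3 = 144.703125
Resistance:
R = 175.7706 / 144.703125
= 1.2147 Ns^2/m^8


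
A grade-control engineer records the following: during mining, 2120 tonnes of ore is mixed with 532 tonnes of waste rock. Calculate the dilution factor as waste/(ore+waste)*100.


20.0603%

Total material = ore + waste
= 2120 + 532 = 2652 tonnes
Dilution = waste / total * 100
= 532 / 2652 * 100
= 0.2006033183 * 100
= 20.0603%


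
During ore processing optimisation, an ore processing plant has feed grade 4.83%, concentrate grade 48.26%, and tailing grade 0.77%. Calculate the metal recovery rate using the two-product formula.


85.4209%

Using the two-product formula:
R = 100 * c * (f - t) / (f * (c - t))
Numerator = 100 * 48.26 * (4.83 - 0.77)
= 100 * 48.26 * 4.06
= 19593.56
Denominator = 4.83 * (48.26 - 0.77)
= 4.83 * 47.49
= 229.3767
R = 19593.56 / 229.3767
= 85.4209%


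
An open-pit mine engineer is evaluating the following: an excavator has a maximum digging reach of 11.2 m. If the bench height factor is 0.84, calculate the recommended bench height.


Bench height = reach * factor
= 11.2 * 0.84
= 9.408 m

9.408 m


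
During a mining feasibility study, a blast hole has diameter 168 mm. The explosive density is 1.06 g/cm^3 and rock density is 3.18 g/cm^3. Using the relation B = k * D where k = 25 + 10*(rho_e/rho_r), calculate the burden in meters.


First, compute k:
rho_e / rho_r = 1.06 / 3.18 = 0.3333333333
k = 25 + 10 * 0.3333333333 = 28.33333333
Then, compute burden:
B = k * D / 1000 = 28.33333333 * 168 / 1000
= 4760 / 1000
= 4.76 m

4.76 m


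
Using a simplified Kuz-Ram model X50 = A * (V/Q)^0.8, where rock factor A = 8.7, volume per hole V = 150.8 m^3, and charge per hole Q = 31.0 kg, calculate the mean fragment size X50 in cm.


30.8426 cm

Compute V/Q:
V/Q = 150.8 / 31.0 = 4.864516129
Raise to the power 0.8:
(V/Q)^0.8 = 4.864516129^0.8 = 3.545126349
Multiply by A:
X50 = 8.7 * 3.545126349
= 30.8426 cm


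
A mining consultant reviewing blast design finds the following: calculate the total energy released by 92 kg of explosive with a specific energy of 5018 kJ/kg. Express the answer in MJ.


Energy = mass * specific_energy / 1000
= 92 * 5018 / 1000
= 461656 / 1000
= 461.656 MJ

461.656 MJ


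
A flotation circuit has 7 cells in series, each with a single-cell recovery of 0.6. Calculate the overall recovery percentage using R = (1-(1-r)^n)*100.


99.8362%

Complement of single-cell recovery:
1 - r = 1 - 0.6 = 0.4
Raise to power n:
(1 - r)^7 = 0.4^7 = 0.0016384
Overall recovery:
R = (1 - 0.0016384) * 100
= 99.8362%


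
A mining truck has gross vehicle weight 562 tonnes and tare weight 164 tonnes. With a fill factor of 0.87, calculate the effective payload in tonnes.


Maximum payload = gross - tare
= 562 - 164 = 398 tonnes
Effective payload = max payload * fill factor
= 398 * 0.87
= 346.26 tonnes

346.26 tonnes


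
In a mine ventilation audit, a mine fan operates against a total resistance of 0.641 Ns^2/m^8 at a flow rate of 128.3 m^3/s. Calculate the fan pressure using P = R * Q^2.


Compute Q^2:
Q^2 = 128.3^2 = 16460.89
Compute pressure:
P = R * Q^2 = 0.641 * 16460.89
= 10551.4305 Pa

10551.4305 Pa


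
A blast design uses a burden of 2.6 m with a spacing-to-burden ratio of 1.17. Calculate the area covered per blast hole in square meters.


First, find the spacing:
Spacing = burden * ratio = 2.6 * 1.17
= 3.042 m
Then, calculate the area:
Area = burden * spacing = 2.6 * 3.042
= 7.9092 m^2

7.9092 m^2


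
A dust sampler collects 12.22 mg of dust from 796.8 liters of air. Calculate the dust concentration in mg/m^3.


Convert liters to m^3: 1 m^3 = 1000 L
Concentration = mass / volume * 1000
= 12.22 / 796.8 * 1000
= 0.01533634538 * 1000
= 15.3363 mg/m^3

15.3363 mg/m^3


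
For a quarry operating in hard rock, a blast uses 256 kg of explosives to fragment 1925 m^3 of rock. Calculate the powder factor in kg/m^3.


0.133 kg/m^3

Powder factor = explosive mass / rock volume
= 256 / 1925
= 0.133 kg/m^3


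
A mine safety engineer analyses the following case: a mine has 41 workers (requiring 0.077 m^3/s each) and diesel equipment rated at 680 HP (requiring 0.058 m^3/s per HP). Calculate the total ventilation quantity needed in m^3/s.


Airflow for workers:
Q_people = 41 * 0.077 = 3.157 m^3/s
Airflow for diesel equipment:
Q_diesel = 680 * 0.058 = 39.44 m^3/s
Total ventilation:
Q_total = 3.157 + 39.44
= 42.597 m^3/s

42.597 m^3/s


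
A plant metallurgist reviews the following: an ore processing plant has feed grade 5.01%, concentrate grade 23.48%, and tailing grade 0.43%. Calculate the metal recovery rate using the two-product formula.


93.1226%

Using the two-product formula:
R = 100 * c * (f - t) / (f * (c - t))
Numerator = 100 * 23.48 * (5.01 - 0.43)
= 100 * 23.48 * 4.58
= 10753.84
Denominator = 5.01 * (23.48 - 0.43)
= 5.01 * 23.05
= 115.4805
R = 10753.84 / 115.4805
= 93.1226%


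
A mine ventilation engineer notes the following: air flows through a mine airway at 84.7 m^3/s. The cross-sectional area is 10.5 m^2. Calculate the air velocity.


8.0667 m/s

Velocity = flow rate / cross-sectional area
= 84.7 / 10.5
= 8.0667 m/s


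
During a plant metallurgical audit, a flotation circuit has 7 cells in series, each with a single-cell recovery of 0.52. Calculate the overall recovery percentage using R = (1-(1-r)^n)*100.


Complement of single-cell recovery:
1 - r = 1 - 0.52 = 0.48
Raise to power n:
(1 - r)^7 = 0.48^7 = 0.005870683423
Overall recovery:
R = (1 - 0.005870683423) * 100
= 99.4129%

99.4129%


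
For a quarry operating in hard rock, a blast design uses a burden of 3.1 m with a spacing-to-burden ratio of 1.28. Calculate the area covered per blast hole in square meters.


First, find the spacing:
Spacing = burden * ratio = 3.1 * 1.28
= 3.968 m
Then, calculate the area:
Area = burden * spacing = 3.1 * 3.968
= 12.3008 m^2

12.3008 m^2


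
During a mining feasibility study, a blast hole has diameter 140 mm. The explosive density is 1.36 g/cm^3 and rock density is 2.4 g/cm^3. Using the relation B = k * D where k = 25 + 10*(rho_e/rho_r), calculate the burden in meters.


First, compute k:
rho_e / rho_r = 1.36 / 2.4 = 0.5666666667
k = 25 + 10 * 0.5666666667 = 30.66666667
Then, compute burden:
B = k * D / 1000 = 30.66666667 * 140 / 1000
= 4293.333333 / 1000
= 4.2933 m

4.2933 m


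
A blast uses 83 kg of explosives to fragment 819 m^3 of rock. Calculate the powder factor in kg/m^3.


0.1013 kg/m^3

Powder factor = explosive mass / rock volume
= 83 / 819
= 0.1013 kg/m^3


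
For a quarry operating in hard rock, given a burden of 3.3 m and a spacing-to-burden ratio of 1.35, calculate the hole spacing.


Spacing = burden * ratio
= 3.3 * 1.35
= 4.455 m

4.455 m


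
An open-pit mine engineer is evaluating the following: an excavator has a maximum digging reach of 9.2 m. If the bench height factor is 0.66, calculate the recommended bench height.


6.072 m

Bench height = reach * factor
= 9.2 * 0.66
= 6.072 m


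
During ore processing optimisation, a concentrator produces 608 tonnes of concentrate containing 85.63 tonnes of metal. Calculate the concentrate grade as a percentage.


Grade = (metal in concentrate / concentrate mass) * 100
= (85.63 / 608) * 100
= 0.1408388158 * 100
= 14.0839%

14.0839%


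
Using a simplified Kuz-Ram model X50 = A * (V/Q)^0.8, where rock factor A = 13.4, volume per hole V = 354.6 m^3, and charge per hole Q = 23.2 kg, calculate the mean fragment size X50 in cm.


Compute V/Q:
V/Q = 354.6 / 23.2 = 15.28448276
Raise to the power 0.8:
(V/Q)^0.8 = 15.28448276^0.8 = 8.85932425
Multiply by A:
X50 = 13.4 * 8.85932425
= 118.7149 cm

118.7149 cm


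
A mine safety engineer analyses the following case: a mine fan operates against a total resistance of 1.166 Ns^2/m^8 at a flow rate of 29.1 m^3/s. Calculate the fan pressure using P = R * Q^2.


Compute Q^2:
Q^2 = 29.1^2 = 846.81
Compute pressure:
P = R * Q^2 = 1.166 * 846.81
= 987.3805 Pa

987.3805 Pa


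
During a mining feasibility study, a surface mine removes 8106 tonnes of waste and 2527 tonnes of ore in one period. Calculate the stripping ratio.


3.2078

Stripping ratio = waste tonnage / ore tonnage
= 8106 / 2527
= 3.2078


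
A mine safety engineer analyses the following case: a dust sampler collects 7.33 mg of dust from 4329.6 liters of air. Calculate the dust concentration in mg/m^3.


Convert liters to m^3: 1 m^3 = 1000 L
Concentration = mass / volume * 1000
= 7.33 / 4329.6 * 1000
= 0.001692997044 * 1000
= 1.693 mg/m^3

1.693 mg/m^3


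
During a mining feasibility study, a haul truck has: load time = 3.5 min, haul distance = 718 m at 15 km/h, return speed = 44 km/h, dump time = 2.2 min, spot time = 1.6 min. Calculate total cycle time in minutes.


Convert haul speed to m/min: 15 * 1000/60 = 250 m/min
Haul time = 718 / 250 = 2.872 min
Convert return speed to m/min: 44 * 1000/60 = 733.3333333 m/min
Return time = 718 / 733.3333333 = 0.9790909091 min
Total cycle time:
= 3.5 + 2.872 + 2.2 + 0.9790909091 + 1.6
= 11.1511 min

11.1511 min


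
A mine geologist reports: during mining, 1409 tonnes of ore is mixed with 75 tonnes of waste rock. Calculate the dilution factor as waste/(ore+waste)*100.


Total material = ore + waste
= 1409 + 75 = 1484 tonnes
Dilution = waste / total * 100
= 75 / 1484 * 100
= 0.05053908356 * 100
= 5.0539%

5.0539%


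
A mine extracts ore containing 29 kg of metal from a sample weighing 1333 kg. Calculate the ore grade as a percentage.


2.1755%

Ore grade = (metal mass / ore mass) * 100
= (29 / 1333) * 100
= 0.02175543886 * 100
= 2.1755%


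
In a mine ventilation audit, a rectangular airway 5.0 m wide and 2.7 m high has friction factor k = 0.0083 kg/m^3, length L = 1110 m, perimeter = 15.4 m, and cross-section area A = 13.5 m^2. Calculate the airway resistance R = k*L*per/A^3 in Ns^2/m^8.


0.0577 Ns^2/m^8

Compute the numerator:
k * L * per = 0.0083 * 1110 * 15.4
= 141.8802
Compute the denominator:
A^3 = 13.5^3 = 2460.375
Resistance:
R = 141.8802 / 2460.375
= 0.0577 Ns^2/m^8


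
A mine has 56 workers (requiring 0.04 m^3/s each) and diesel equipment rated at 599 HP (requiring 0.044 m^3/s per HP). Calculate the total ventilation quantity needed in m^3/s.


Airflow for workers:
Q_people = 56 * 0.04 = 2.24 m^3/s
Airflow for diesel equipment:
Q_diesel = 599 * 0.044 = 26.356 m^3/s
Total ventilation:
Q_total = 2.24 + 26.356
= 28.596 m^3/s

28.596 m^3/s


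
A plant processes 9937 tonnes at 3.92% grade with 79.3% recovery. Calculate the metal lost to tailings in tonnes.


Total metal in feed:
= 9937 * 3.92 / 100 = 389.5304 tonnes
Metal recovered:
= 389.5304 * 79.3 / 100 = 308.8976072 tonnes
Metal lost to tailings:
= 389.5304 - 308.8976072
= 80.6328 tonnes

80.6328 tonnes


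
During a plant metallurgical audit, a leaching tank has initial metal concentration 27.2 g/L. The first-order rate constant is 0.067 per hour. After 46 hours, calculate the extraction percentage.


Compute the exponent:
-k * t = -0.067 * 46 = -3.082
Remaining concentration:
C = 27.2 * exp(-3.082)
= 27.2 * 0.04586742999
= 1.247594096 g/L
Extracted = 27.2 - 1.247594096 = 25.9524059 g/L
Extraction % = 25.9524059 / 27.2 * 100
= 95.4133%

95.4133%


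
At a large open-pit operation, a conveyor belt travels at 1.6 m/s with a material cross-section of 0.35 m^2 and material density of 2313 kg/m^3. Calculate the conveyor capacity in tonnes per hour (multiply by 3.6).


4663.008 t/h

Volumetric flow = speed * area
= 1.6 * 0.35 = 0.56 m^3/s
Mass flow = volumetric * density
= 0.56 * 2313 = 1295.28 kg/s
Convert to t/h: multiply by 3.6
Capacity = 1295.28 * 3.6
= 4663.008 t/h


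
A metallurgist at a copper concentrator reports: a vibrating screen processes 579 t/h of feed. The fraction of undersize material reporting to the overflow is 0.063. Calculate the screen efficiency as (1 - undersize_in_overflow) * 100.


Screen efficiency = (1 - fraction of undersize in overflow) * 100
= (1 - 0.063) * 100
= 0.937 * 100
= 93.7%

93.7%


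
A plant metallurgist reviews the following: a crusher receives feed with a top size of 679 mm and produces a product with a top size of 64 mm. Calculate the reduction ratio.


10.6094

Reduction ratio = feed size / product size
= 679 / 64
= 10.6094


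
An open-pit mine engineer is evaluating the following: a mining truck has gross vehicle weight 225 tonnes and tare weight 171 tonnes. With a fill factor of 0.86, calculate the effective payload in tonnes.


46.44 tonnes

Maximum payload = gross - tare
= 225 - 171 = 54 tonnes
Effective payload = max payload * fill factor
= 54 * 0.86
= 46.44 tonnes


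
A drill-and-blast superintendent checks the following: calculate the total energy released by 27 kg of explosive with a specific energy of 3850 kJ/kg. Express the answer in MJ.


Energy = mass * specific_energy / 1000
= 27 * 3850 / 1000
= 103950 / 1000
= 103.95 MJ

103.95 MJ


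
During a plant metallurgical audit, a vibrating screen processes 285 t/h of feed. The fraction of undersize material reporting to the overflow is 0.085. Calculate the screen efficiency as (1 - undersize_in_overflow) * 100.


91.5%

Screen efficiency = (1 - fraction of undersize in overflow) * 100
= (1 - 0.085) * 100
= 0.915 * 100
= 91.5%


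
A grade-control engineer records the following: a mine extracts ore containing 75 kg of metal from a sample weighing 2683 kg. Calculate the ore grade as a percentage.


2.7954%

Ore grade = (metal mass / ore mass) * 100
= (75 / 2683) * 100
= 0.02795378308 * 100
= 2.7954%


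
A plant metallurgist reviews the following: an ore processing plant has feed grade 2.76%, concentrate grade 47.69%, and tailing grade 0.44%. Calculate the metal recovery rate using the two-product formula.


Using the two-product formula:
R = 100 * c * (f - t) / (f * (c - t))
Numerator = 100 * 47.69 * (2.76 - 0.44)
= 100 * 47.69 * 2.32
= 11064.08
Denominator = 2.76 * (47.69 - 0.44)
= 2.76 * 47.25
= 130.41
R = 11064.08 / 130.41
= 84.8407%

84.8407%


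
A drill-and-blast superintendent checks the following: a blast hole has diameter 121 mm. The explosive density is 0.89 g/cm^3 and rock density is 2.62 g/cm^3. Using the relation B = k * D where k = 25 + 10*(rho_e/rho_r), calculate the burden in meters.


3.436 m

First, compute k:
rho_e / rho_r = 0.89 / 2.62 = 0.3396946565
k = 25 + 10 * 0.3396946565 = 28.39694656
Then, compute burden:
B = k * D / 1000 = 28.39694656 * 121 / 1000
= 3436.030534 / 1000
= 3.436 m


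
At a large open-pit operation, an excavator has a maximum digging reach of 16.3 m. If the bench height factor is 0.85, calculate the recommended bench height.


Bench height = reach * factor
= 16.3 * 0.85
= 13.855 m

13.855 m


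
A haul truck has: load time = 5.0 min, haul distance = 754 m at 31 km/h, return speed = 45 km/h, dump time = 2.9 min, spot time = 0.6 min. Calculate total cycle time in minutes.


10.9647 min

Convert haul speed to m/min: 31 * 1000/60 = 516.6666667 m/min
Haul time = 754 / 516.6666667 = 1.459354839 min
Convert return speed to m/min: 45 * 1000/60 = 750 m/min
Return time = 754 / 750 = 1.005333333 min
Total cycle time:
= 5.0 + 1.459354839 + 2.9 + 1.005333333 + 0.6
= 10.9647 min


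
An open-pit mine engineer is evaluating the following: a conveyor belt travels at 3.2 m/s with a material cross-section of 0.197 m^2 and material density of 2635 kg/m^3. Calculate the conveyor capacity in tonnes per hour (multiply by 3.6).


Volumetric flow = speed * area
= 3.2 * 0.197 = 0.6304 m^3/s
Mass flow = volumetric * density
= 0.6304 * 2635 = 1661.104 kg/s
Convert to t/h: multiply by 3.6
Capacity = 1661.104 * 3.6
= 5979.9744 t/h

5979.9744 t/h


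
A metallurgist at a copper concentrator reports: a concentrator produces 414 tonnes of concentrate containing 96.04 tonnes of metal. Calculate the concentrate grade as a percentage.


23.1981%

Grade = (metal in concentrate / concentrate mass) * 100
= (96.04 / 414) * 100
= 0.2319806763 * 100
= 23.1981%


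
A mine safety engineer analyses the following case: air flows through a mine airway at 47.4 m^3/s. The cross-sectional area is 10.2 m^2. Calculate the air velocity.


Velocity = flow rate / cross-sectional area
= 47.4 / 10.2
= 4.6471 m/s

4.6471 m/s


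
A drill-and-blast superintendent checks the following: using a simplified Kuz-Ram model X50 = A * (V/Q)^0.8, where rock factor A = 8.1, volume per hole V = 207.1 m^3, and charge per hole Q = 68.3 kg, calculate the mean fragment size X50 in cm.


19.674 cm

Compute V/Q:
V/Q = 207.1 / 68.3 = 3.032210835
Raise to the power 0.8:
(V/Q)^0.8 = 3.032210835^0.8 = 2.428888151
Multiply by A:
X50 = 8.1 * 2.428888151
= 19.674 cm


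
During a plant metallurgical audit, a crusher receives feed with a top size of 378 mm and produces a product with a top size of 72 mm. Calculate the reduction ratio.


5.25

Reduction ratio = feed size / product size
= 378 / 72
= 5.25


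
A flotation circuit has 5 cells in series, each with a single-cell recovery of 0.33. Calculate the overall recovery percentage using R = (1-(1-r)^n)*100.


86.4987%

Complement of single-cell recovery:
1 - r = 1 - 0.33 = 0.67
Raise to power n:
(1 - r)^5 = 0.67^5 = 0.1350125107
Overall recovery:
R = (1 - 0.1350125107) * 100
= 86.4987%


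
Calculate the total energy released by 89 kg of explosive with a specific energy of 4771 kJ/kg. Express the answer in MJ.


424.619 MJ

Energy = mass * specific_energy / 1000
= 89 * 4771 / 1000
= 424619 / 1000
= 424.619 MJ


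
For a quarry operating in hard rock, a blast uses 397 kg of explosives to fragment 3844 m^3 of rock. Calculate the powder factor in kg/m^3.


Powder factor = explosive mass / rock volume
= 397 / 3844
= 0.1033 kg/m^3

0.1033 kg/m^3


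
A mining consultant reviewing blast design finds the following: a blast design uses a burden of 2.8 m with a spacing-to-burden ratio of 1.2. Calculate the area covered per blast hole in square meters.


9.408 m^2

First, find the spacing:
Spacing = burden * ratio = 2.8 * 1.2
= 3.36 m
Then, calculate the area:
Area = burden * spacing = 2.8 * 3.36
= 9.408 m^2


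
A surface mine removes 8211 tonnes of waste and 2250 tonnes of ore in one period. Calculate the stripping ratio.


Stripping ratio = waste tonnage / ore tonnage
= 8211 / 2250
= 3.6493

3.6493


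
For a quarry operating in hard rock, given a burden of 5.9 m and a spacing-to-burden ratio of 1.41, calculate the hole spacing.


8.319 m

Spacing = burden * ratio
= 5.9 * 1.41
= 8.319 m


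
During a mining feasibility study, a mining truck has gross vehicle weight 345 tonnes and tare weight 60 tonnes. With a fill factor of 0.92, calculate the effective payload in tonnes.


Maximum payload = gross - tare
= 345 - 60 = 285 tonnes
Effective payload = max payload * fill factor
= 285 * 0.92
= 262.2 tonnes

262.2 tonnes


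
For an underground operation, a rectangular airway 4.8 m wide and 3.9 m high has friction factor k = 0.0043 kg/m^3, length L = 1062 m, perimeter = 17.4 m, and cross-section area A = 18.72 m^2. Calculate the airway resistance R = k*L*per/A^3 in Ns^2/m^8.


0.0121 Ns^2/m^8

Compute the numerator:
k * L * per = 0.0043 * 1062 * 17.4
= 79.45884
Compute the denominator:
A^3 = 18.72^3 = 6560.206848
Resistance:
R = 79.45884 / 6560.206848
= 0.0121 Ns^2/m^8


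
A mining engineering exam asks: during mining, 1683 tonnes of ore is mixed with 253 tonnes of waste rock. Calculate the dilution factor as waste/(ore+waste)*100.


Total material = ore + waste
= 1683 + 253 = 1936 tonnes
Dilution = waste / total * 100
= 253 / 1936 * 100
= 0.1306818182 * 100
= 13.0682%

13.0682%


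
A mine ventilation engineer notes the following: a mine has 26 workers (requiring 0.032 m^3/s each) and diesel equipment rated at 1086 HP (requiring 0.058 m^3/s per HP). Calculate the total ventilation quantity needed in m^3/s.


63.82 m^3/s

Airflow for workers:
Q_people = 26 * 0.032 = 0.832 m^3/s
Airflow for diesel equipment:
Q_diesel = 1086 * 0.058 = 62.988 m^3/s
Total ventilation:
Q_total = 0.832 + 62.988
= 63.82 m^3/s


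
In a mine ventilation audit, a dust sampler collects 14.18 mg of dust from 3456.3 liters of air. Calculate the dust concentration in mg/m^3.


Convert liters to m^3: 1 m^3 = 1000 L
Concentration = mass / volume * 1000
= 14.18 / 3456.3 * 1000
= 0.004102653126 * 1000
= 4.1027 mg/m^3

4.1027 mg/m^3


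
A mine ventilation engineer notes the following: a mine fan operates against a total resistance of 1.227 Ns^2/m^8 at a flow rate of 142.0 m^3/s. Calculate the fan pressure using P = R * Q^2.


Compute Q^2:
Q^2 = 142.0^2 = 20164.0
Compute pressure:
P = R * Q^2 = 1.227 * 20164.0
= 24741.228 Pa

24741.228 Pa


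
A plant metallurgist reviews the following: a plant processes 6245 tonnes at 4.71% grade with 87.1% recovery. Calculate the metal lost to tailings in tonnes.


Total metal in feed:
= 6245 * 4.71 / 100 = 294.1395 tonnes
Metal recovered:
= 294.1395 * 87.1 / 100 = 256.1955045 tonnes
Metal lost to tailings:
= 294.1395 - 256.1955045
= 37.944 tonnes

37.944 tonnes


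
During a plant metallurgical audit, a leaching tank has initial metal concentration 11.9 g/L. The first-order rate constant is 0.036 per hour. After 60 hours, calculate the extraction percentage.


88.4675%

Compute the exponent:
-k * t = -0.036 * 60 = -2.16
Remaining concentration:
C = 11.9 * exp(-2.16)
= 11.9 * 0.115325121
= 1.37236894 g/L
Extracted = 11.9 - 1.37236894 = 10.52763106 g/L
Extraction % = 10.52763106 / 11.9 * 100
= 88.4675%


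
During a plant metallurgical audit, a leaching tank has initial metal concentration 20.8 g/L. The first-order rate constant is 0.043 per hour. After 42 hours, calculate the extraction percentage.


Compute the exponent:
-k * t = -0.043 * 42 = -1.806
Remaining concentration:
C = 20.8 * exp(-1.806)
= 20.8 * 0.1643100643
= 3.417649338 g/L
Extracted = 20.8 - 3.417649338 = 17.38235066 g/L
Extraction % = 17.38235066 / 20.8 * 100
= 83.569%

83.569%


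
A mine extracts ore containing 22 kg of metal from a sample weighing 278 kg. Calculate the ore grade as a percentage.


7.9137%

Ore grade = (metal mass / ore mass) * 100
= (22 / 278) * 100
= 0.07913669065 * 100
= 7.9137%


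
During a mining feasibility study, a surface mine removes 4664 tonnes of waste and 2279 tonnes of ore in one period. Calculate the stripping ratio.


Stripping ratio = waste tonnage / ore tonnage
= 4664 / 2279
= 2.0465

2.0465


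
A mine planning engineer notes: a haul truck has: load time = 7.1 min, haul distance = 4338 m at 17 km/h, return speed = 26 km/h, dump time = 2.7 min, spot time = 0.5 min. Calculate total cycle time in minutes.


Convert haul speed to m/min: 17 * 1000/60 = 283.3333333 m/min
Haul time = 4338 / 283.3333333 = 15.31058824 min
Convert return speed to m/min: 26 * 1000/60 = 433.3333333 m/min
Return time = 4338 / 433.3333333 = 10.01076923 min
Total cycle time:
= 7.1 + 15.31058824 + 2.7 + 10.01076923 + 0.5
= 35.6214 min

35.6214 min


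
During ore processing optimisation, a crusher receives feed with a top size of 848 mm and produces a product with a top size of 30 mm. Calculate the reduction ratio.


Reduction ratio = feed size / product size
= 848 / 30
= 28.2667

28.2667


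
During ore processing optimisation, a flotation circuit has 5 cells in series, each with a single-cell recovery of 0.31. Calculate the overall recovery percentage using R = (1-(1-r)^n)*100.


84.3597%

Complement of single-cell recovery:
1 - r = 1 - 0.31 = 0.69
Raise to power n:
(1 - r)^5 = 0.69^5 = 0.1564031349
Overall recovery:
R = (1 - 0.1564031349) * 100
= 84.3597%


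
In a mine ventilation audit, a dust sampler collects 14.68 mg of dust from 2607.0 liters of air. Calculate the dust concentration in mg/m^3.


5.631 mg/m^3

Convert liters to m^3: 1 m^3 = 1000 L
Concentration = mass / volume * 1000
= 14.68 / 2607.0 * 1000
= 0.005630993479 * 1000
= 5.631 mg/m^3


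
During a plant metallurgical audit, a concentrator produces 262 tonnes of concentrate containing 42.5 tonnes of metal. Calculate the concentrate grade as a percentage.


16.2214%

Grade = (metal in concentrate / concentrate mass) * 100
= (42.5 / 262) * 100
= 0.1622137405 * 100
= 16.2214%


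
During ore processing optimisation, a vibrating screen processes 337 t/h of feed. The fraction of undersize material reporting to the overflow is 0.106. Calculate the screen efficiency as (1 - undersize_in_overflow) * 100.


Screen efficiency = (1 - fraction of undersize in overflow) * 100
= (1 - 0.106) * 100
= 0.894 * 100
= 89.4%

89.4%


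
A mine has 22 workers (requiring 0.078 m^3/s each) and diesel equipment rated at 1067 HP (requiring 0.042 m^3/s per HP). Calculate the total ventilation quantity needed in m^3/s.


Airflow for workers:
Q_people = 22 * 0.078 = 1.716 m^3/s
Airflow for diesel equipment:
Q_diesel = 1067 * 0.042 = 44.814 m^3/s
Total ventilation:
Q_total = 1.716 + 44.814
= 46.53 m^3/s

46.53 m^3/s


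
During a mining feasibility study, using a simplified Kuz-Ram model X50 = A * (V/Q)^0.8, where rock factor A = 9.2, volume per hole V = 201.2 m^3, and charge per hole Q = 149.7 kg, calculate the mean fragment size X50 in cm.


11.655 cm

Compute V/Q:
V/Q = 201.2 / 149.7 = 1.344021376
Raise to the power 0.8:
(V/Q)^0.8 = 1.344021376^0.8 = 1.266849256
Multiply by A:
X50 = 9.2 * 1.266849256
= 11.655 cm


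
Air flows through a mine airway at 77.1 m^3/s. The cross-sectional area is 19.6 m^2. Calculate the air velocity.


Velocity = flow rate / cross-sectional area
= 77.1 / 19.6
= 3.9337 m/s

3.9337 m/s


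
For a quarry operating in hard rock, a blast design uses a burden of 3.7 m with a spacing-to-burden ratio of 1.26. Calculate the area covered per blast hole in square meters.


17.2494 m^2

First, find the spacing:
Spacing = burden * ratio = 3.7 * 1.26
= 4.662 m
Then, calculate the area:
Area = burden * spacing = 3.7 * 4.662
= 17.2494 m^2


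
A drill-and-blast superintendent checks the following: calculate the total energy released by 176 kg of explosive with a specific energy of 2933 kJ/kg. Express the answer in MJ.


516.208 MJ

Energy = mass * specific_energy / 1000
= 176 * 2933 / 1000
= 516208 / 1000
= 516.208 MJ


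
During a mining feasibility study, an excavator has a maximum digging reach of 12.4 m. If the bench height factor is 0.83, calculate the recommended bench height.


Bench height = reach * factor
= 12.4 * 0.83
= 10.292 m

10.292 m


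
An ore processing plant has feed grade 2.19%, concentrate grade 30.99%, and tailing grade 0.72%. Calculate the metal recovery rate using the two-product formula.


Using the two-product formula:
R = 100 * c * (f - t) / (f * (c - t))
Numerator = 100 * 30.99 * (2.19 - 0.72)
= 100 * 30.99 * 1.47
= 4555.53
Denominator = 2.19 * (30.99 - 0.72)
= 2.19 * 30.27
= 66.2913
R = 4555.53 / 66.2913
= 68.7199%

68.7199%


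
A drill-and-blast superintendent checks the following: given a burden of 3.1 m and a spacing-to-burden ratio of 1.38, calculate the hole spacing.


Spacing = burden * ratio
= 3.1 * 1.38
= 4.278 m

4.278 m


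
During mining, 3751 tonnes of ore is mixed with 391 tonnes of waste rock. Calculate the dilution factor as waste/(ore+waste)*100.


Total material = ore + waste
= 3751 + 391 = 4142 tonnes
Dilution = waste / total * 100
= 391 / 4142 * 100
= 0.09439884114 * 100
= 9.4399%

9.4399%


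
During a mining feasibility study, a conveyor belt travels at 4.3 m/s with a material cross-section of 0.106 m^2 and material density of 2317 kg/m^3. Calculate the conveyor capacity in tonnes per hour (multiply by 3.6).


3801.919 t/h

Volumetric flow = speed * area
= 4.3 * 0.106 = 0.4558 m^3/s
Mass flow = volumetric * density
= 0.4558 * 2317 = 1056.0886 kg/s
Convert to t/h: multiply by 3.6
Capacity = 1056.0886 * 3.6
= 3801.919 t/h


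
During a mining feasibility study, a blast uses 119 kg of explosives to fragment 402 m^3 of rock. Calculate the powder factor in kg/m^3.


0.296 kg/m^3

Powder factor = explosive mass / rock volume
= 119 / 402
= 0.296 kg/m^3


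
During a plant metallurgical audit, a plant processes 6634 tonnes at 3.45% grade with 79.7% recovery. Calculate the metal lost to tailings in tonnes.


Total metal in feed:
= 6634 * 3.45 / 100 = 228.873 tonnes
Metal recovered:
= 228.873 * 79.7 / 100 = 182.411781 tonnes
Metal lost to tailings:
= 228.873 - 182.411781
= 46.4612 tonnes

46.4612 tonnes


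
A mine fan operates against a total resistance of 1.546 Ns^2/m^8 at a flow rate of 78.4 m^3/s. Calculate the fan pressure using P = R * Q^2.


Compute Q^2:
Q^2 = 78.4^2 = 6146.56
Compute pressure:
P = R * Q^2 = 1.546 * 6146.56
= 9502.5818 Pa

9502.5818 Pa


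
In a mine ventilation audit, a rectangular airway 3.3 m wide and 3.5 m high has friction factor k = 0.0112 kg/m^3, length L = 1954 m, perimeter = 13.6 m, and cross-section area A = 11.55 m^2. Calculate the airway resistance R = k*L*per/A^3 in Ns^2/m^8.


0.1932 Ns^2/m^8

Compute the numerator:
k * L * per = 0.0112 * 1954 * 13.6
= 297.63328
Compute the denominator:
A^3 = 11.55^3 = 1540.798875
Resistance:
R = 297.63328 / 1540.798875
= 0.1932 Ns^2/m^8


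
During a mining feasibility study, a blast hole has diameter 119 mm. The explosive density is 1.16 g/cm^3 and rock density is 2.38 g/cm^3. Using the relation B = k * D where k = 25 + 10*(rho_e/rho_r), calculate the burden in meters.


3.555 m

First, compute k:
rho_e / rho_r = 1.16 / 2.38 = 0.487394958
k = 25 + 10 * 0.487394958 = 29.87394958
Then, compute burden:
B = k * D / 1000 = 29.87394958 * 119 / 1000
= 3555 / 1000
= 3.555 m


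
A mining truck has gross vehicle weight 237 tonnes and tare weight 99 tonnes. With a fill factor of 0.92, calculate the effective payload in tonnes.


126.96 tonnes

Maximum payload = gross - tare
= 237 - 99 = 138 tonnes
Effective payload = max payload * fill factor
= 138 * 0.92
= 126.96 tonnes


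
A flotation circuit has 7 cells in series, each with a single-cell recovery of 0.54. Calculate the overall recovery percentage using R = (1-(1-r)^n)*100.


99.5642%

Complement of single-cell recovery:
1 - r = 1 - 0.54 = 0.46
Raise to power n:
(1 - r)^7 = 0.46^7 = 0.004358176572
Overall recovery:
R = (1 - 0.004358176572) * 100
= 99.5642%


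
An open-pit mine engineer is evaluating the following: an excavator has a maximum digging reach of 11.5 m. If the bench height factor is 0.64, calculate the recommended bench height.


7.36 m

Bench height = reach * factor
= 11.5 * 0.64
= 7.36 m


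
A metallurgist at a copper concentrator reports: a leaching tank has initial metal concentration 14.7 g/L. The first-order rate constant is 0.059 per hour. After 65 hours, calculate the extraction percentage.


97.8399%

Compute the exponent:
-k * t = -0.059 * 65 = -3.835
Remaining concentration:
C = 14.7 * exp(-3.835)
= 14.7 * 0.02160133847
= 0.3175396755 g/L
Extracted = 14.7 - 0.3175396755 = 14.38246032 g/L
Extraction % = 14.38246032 / 14.7 * 100
= 97.8399%


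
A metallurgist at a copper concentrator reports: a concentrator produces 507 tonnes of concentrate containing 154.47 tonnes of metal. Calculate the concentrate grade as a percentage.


30.4675%

Grade = (metal in concentrate / concentrate mass) * 100
= (154.47 / 507) * 100
= 0.3046745562 * 100
= 30.4675%


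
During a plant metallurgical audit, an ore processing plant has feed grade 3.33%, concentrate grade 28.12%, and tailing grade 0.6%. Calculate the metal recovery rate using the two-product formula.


83.7694%

Using the two-product formula:
R = 100 * c * (f - t) / (f * (c - t))
Numerator = 100 * 28.12 * (3.33 - 0.6)
= 100 * 28.12 * 2.73
= 7676.76
Denominator = 3.33 * (28.12 - 0.6)
= 3.33 * 27.52
= 91.6416
R = 7676.76 / 91.6416
= 83.7694%


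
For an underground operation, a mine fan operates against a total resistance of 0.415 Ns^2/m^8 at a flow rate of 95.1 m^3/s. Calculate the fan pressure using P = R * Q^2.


Compute Q^2:
Q^2 = 95.1^2 = 9044.01
Compute pressure:
P = R * Q^2 = 0.415 * 9044.01
= 3753.2642 Pa

3753.2642 Pa


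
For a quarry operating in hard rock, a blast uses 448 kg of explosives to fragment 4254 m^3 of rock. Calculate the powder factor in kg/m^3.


0.1053 kg/m^3

Powder factor = explosive mass / rock volume
= 448 / 4254
= 0.1053 kg/m^3


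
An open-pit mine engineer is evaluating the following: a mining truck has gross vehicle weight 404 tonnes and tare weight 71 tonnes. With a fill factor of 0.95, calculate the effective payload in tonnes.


316.35 tonnes

Maximum payload = gross - tare
= 404 - 71 = 333 tonnes
Effective payload = max payload * fill factor
= 333 * 0.95
= 316.35 tonnes


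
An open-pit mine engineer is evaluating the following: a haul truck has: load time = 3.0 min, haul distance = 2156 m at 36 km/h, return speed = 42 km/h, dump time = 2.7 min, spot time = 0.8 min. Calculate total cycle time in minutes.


13.1733 min

Convert haul speed to m/min: 36 * 1000/60 = 600 m/min
Haul time = 2156 / 600 = 3.593333333 min
Convert return speed to m/min: 42 * 1000/60 = 700 m/min
Return time = 2156 / 700 = 3.08 min
Total cycle time:
= 3.0 + 3.593333333 + 2.7 + 3.08 + 0.8
= 13.1733 min


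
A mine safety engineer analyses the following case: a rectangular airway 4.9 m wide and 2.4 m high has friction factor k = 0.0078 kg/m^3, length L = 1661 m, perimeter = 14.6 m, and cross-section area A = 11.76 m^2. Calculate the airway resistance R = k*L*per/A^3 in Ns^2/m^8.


0.1163 Ns^2/m^8

Compute the numerator:
k * L * per = 0.0078 * 1661 * 14.6
= 189.15468
Compute the denominator:
A^3 = 11.76^3 = 1626.379776
Resistance:
R = 189.15468 / 1626.379776
= 0.1163 Ns^2/m^8


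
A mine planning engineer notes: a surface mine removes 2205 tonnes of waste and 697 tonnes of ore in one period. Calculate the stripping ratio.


Stripping ratio = waste tonnage / ore tonnage
= 2205 / 697
= 3.1636

3.1636


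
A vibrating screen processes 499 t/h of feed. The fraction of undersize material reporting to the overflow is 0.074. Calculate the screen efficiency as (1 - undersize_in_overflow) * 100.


92.6%

Screen efficiency = (1 - fraction of undersize in overflow) * 100
= (1 - 0.074) * 100
= 0.926 * 100
= 92.6%


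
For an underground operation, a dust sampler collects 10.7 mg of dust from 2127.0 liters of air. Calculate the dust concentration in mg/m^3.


5.0306 mg/m^3

Convert liters to m^3: 1 m^3 = 1000 L
Concentration = mass / volume * 1000
= 10.7 / 2127.0 * 1000
= 0.005030559473 * 1000
= 5.0306 mg/m^3


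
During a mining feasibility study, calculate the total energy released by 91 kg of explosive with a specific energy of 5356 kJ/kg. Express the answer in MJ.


Energy = mass * specific_energy / 1000
= 91 * 5356 / 1000
= 487396 / 1000
= 487.396 MJ

487.396 MJ


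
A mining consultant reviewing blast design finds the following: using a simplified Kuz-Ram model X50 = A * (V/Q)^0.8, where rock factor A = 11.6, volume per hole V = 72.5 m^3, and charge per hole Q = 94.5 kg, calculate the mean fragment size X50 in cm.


Compute V/Q:
V/Q = 72.5 / 94.5 = 0.7671957672
Raise to the power 0.8:
(V/Q)^0.8 = 0.7671957672^0.8 = 0.8089561079
Multiply by A:
X50 = 11.6 * 0.8089561079
= 9.3839 cm

9.3839 cm


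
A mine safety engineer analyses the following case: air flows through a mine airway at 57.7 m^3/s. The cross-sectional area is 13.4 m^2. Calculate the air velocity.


4.306 m/s

Velocity = flow rate / cross-sectional area
= 57.7 / 13.4
= 4.306 m/s


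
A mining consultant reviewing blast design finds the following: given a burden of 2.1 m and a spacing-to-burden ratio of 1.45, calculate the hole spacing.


3.045 m

Spacing = burden * ratio
= 2.1 * 1.45
= 3.045 m


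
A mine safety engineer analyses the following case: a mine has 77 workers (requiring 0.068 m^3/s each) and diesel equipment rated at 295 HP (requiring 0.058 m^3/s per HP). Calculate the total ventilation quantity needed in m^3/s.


22.346 m^3/s

Airflow for workers:
Q_people = 77 * 0.068 = 5.236 m^3/s
Airflow for diesel equipment:
Q_diesel = 295 * 0.058 = 17.11 m^3/s
Total ventilation:
Q_total = 5.236 + 17.11
= 22.346 m^3/s


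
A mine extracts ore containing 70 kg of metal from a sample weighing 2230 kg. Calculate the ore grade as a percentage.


3.139%

Ore grade = (metal mass / ore mass) * 100
= (70 / 2230) * 100
= 0.03139013453 * 100
= 3.139%


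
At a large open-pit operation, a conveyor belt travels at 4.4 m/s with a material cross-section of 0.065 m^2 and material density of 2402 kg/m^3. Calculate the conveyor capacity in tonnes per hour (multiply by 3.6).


2473.0992 t/h

Volumetric flow = speed * area
= 4.4 * 0.065 = 0.286 m^3/s
Mass flow = volumetric * density
= 0.286 * 2402 = 686.972 kg/s
Convert to t/h: multiply by 3.6
Capacity = 686.972 * 3.6
= 2473.0992 t/h
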